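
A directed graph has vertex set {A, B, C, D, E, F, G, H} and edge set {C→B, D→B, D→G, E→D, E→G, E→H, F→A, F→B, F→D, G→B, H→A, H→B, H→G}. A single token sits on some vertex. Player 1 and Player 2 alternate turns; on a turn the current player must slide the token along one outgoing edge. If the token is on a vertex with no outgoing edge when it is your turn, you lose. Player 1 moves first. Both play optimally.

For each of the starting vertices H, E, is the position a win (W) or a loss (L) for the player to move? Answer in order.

H: W, E: L

Use the standard recursion: the mover loses at a terminal position; elsewhere, the mover wins exactly when some move hands the opponent an L position.
Every edge goes from a vertex to one that appears earlier in the order A, B, G, D, H, F, C, E, so processing vertices in that order labels each vertex after all of its successors.
A: no outgoing edge → L
B: no outgoing edge → L
G: W (go to B, an L position)
D: W (go to B, an L position)
H: W (go to B, an L position)
F: W (go to B, an L position)
C: W (go to B, an L position)
E: L (options H(W), D(W), G(W) are all W)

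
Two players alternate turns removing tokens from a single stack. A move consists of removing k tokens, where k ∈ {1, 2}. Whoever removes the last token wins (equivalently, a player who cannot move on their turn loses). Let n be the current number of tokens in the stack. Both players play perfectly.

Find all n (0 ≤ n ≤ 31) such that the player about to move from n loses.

Classify positions by backward induction: terminal positions (no move available) are L. From any other position, the mover wins iff some move reaches an L.
n=0: no move → L
n=1: reaches L-position 0 → W
n=2: reaches L-position 0 → W
n=3: only reaches 2(W), 1(W), all W → L
n=4: reaches L-position 3 → W
n=5: reaches L-position 3 → W
n=6: only reaches 5(W), 4(W), all W → L
n=7: reaches L-position 6 → W
n=8: reaches L-position 6 → W
n=9: only reaches 8(W), 7(W), all W → L
n=10: reaches L-position 9 → W
n=11: reaches L-position 9 → W
n=12: only reaches 11(W), 10(W), all W → L
n=13: reaches L-position 12 → W
n=14: reaches L-position 12 → W
n=15: only reaches 14(W), 13(W), all W → L
n=16: reaches L-position 15 → W
n=17: reaches L-position 15 → W
n=18: only reaches 17(W), 16(W), all W → L
n=19: reaches L-position 18 → W
n=20: reaches L-position 18 → W
n=21: only reaches 20(W), 19(W), all W → L
n=22: reaches L-position 21 → W
n=23: reaches L-position 21 → W
n=24: only reaches 23(W), 22(W), all W → L
n=25: reaches L-position 24 → W
n=26: reaches L-position 24 → W
n=27: only reaches 26(W), 25(W), all W → L
n=28: reaches L-position 27 → W
n=29: reaches L-position 27 → W
n=30: only reaches 29(W), 28(W), all W → L
n=31: reaches L-position 30 → W
The losing starting values of n are exactly the entries labelled L in this table (11 of them).

0, 3, 6, 9, 12, 15, 18, 21, 24, 27, 30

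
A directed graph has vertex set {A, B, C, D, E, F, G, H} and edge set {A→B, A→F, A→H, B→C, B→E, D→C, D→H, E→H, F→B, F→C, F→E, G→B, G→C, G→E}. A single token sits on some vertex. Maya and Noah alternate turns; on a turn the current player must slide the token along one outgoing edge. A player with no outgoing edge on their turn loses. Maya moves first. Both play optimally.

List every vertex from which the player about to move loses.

C, H

Use the standard recursion: the mover loses at a terminal position; elsewhere, the mover wins exactly when some move hands the opponent an L position.
Every edge goes from a vertex to one that appears earlier in the order C, H, E, B, F, A, D, G, so processing vertices in that order labels each vertex after all of its successors.
C: no outgoing edge → L
H: no outgoing edge → L
E: can move to H, which is L ⇒ W
B: can move to C, which is L ⇒ W
F: can move to C, which is L ⇒ W
A: can move to H, which is L ⇒ W
D: can move to H, which is L ⇒ W
G: can move to C, which is L ⇒ W
The losing starting vertices are exactly the entries labelled L in this table (2 of them).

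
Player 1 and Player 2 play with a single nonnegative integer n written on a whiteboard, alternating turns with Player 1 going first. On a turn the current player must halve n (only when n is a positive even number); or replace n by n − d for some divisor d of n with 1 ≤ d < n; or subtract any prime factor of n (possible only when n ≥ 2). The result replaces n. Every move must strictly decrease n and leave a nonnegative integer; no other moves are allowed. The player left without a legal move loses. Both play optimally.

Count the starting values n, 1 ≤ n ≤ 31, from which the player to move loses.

Compute win/loss labels from the base case upward. A position with no move is L. Any other position is W if it can reach an L in one move, else L.
n=0: no move → L
n=1: no move → L
n=2: W (go to 0, an L position)
n=3: W (go to 0, an L position)
n=4: L (options 2(W), 3(W) are all W)
n=5: W (go to 0, an L position)
n=6: W (go to 4, an L position)
n=7: W (go to 0, an L position)
n=8: W (go to 4, an L position)
n=9: L (options 6(W), 8(W) are all W)
n=10: W (go to 9, an L position)
n=11: W (go to 0, an L position)
n=12: W (go to 9, an L position)
n=13: W (go to 0, an L position)
n=14: L (options 7(W), 12(W), 13(W) are all W)
n=15: W (go to 14, an L position)
n=16: W (go to 14, an L position)
n=17: W (go to 0, an L position)
n=18: W (go to 9, an L position)
n=19: W (go to 0, an L position)
n=20: L (options 10(W), 15(W), 16(W), 18(W), 19(W) are all W)
n=21: W (go to 14, an L position)
n=22: W (go to 20, an L position)
n=23: W (go to 0, an L position)
n=24: W (go to 20, an L position)
n=25: W (go to 20, an L position)
n=26: L (options 13(W), 24(W), 25(W) are all W)
n=27: W (go to 26, an L position)
n=28: W (go to 14, an L position)
n=29: W (go to 0, an L position)
n=30: W (go to 20, an L position)
n=31: W (go to 0, an L position)
L entries with 1 ≤ n ≤ 31 (n=0 is outside the asked range and is not counted): n = 1, 4, 9, 14, 20, 26; that makes 6.

6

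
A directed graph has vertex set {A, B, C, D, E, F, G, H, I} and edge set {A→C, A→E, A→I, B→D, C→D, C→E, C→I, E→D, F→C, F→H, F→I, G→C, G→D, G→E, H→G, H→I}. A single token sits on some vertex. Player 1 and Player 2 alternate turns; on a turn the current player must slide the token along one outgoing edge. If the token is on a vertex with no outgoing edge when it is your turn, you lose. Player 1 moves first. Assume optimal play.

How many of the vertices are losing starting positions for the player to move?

Classify positions by backward induction: terminal positions (no move available) are L. From any other position, the mover wins iff some move reaches an L.
Every edge goes from a vertex to one that appears earlier in the order I, D, E, C, G, B, A, H, F, so processing vertices in that order labels each vertex after all of its successors.
I: no outgoing edge → L
D: no outgoing edge → L
E: W (go to D, an L position)
C: W (go to D, an L position)
G: W (go to D, an L position)
B: W (go to D, an L position)
A: W (go to I, an L position)
H: W (go to I, an L position)
F: W (go to I, an L position)
The L vertices are D, I; that is 2 in all.

2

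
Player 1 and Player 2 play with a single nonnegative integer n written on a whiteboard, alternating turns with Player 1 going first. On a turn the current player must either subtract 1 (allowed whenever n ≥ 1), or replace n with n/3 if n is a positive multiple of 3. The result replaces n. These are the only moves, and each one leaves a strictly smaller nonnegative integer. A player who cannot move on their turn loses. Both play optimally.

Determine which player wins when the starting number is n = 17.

Build the W/L table. Terminal = L. A non-terminal position is W if it has a move to some L; otherwise it is L.
n=0: no move → L
n=1: reaches L-position 0 → W
n=2: only reaches 1(W), which is W → L
n=3: reaches L-position 2 → W
n=4: only reaches 3(W), which is W → L
n=5: reaches L-position 4 → W
n=6: reaches L-position 2 → W
n=7: only reaches 6(W), which is W → L
n=8: reaches L-position 7 → W
n=9: only reaches 3(W), 8(W), all W → L
n=10: reaches L-position 9 → W
n=11: only reaches 10(W), which is W → L
n=12: reaches L-position 4 → W
n=13: only reaches 12(W), which is W → L
n=14: reaches L-position 13 → W
n=15: only reaches 5(W), 14(W), all W → L
n=16: reaches L-position 15 → W
n=17: only reaches 16(W), which is W → L
The starting position 17 is L: whatever Player 1 does, the opponent receives a W position.

Player 2 wins.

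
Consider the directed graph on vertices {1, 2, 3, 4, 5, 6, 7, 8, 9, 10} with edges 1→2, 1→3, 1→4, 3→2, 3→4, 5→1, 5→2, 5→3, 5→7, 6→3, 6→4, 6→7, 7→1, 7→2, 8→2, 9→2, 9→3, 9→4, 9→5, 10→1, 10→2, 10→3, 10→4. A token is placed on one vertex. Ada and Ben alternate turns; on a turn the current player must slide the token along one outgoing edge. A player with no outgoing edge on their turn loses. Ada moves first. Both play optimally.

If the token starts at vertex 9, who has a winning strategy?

Use the standard recursion: the mover loses at a terminal position; elsewhere, the mover wins exactly when some move hands the opponent an L position.
Every edge goes from a vertex to one that appears earlier in the order 4, 2, 3, 1, 7, 5, 9, 10, 8, 6, so processing vertices in that order labels each vertex after all of its successors.
4: no outgoing edge → L
2: no outgoing edge → L
3: W (go to 2, an L position)
1: W (go to 2, an L position)
7: W (go to 2, an L position)
5: W (go to 2, an L position)
9: W (go to 2, an L position)
10: W (go to 2, an L position)
8: W (go to 2, an L position)
6: W (go to 4, an L position)
From 9 Ada can move to 2, reaching an L position.

Ada wins.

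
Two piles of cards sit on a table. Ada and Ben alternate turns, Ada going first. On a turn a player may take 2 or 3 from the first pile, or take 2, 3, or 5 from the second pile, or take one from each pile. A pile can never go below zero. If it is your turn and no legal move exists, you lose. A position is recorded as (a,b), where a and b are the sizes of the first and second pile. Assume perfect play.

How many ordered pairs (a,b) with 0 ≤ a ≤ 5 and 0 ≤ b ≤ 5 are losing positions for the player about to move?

Work bottom-up. With no move the player to move loses. Otherwise the position is W if at least one move leads to an L position for the opponent, and L if every move leads to a W.
Every move lowers a or b (never raises either), so fill the grid row by row in increasing a, and left to right within a row: each cell's successors are then already labelled.
      b=0  b=1  b=2  b=3  b=4  b=5
a=0:    L    L    W    W    W    W
a=1:    L    W    W    W    L    W
a=2:    W    W    L    L    W    W
a=3:    W    W    L    W    W    W
a=4:    W    L    W    W    W    L
a=5:    L    L    W    W    W    W
Cells with no legal move (terminal, hence L): (0,0), (0,1), (1,0).
The remaining L cells, each justified by listing all of its moves:
(1,4): only reaches (1,2)(W), (1,1)(W), (0,3)(W), all W → L
(2,2): only reaches (0,2)(W), (2,0)(W), (1,1)(W), all W → L
(2,3): only reaches (0,3)(W), (2,1)(W), (2,0)(W), (1,2)(W), all W → L
(3,2): only reaches (1,2)(W), (0,2)(W), (3,0)(W), (2,1)(W), all W → L
(4,1): only reaches (2,1)(W), (1,1)(W), (3,0)(W), all W → L
(4,5): only reaches (2,5)(W), (1,5)(W), (4,3)(W), (4,2)(W), (4,0)(W), (3,4)(W), all W → L
(5,0): only reaches (3,0)(W), (2,0)(W), all W → L
(5,1): only reaches (3,1)(W), (2,1)(W), (4,0)(W), all W → L
Every other cell has at least one move into one of the L cells above, so it is W.
L cells per row: a=0: 2, a=1: 2, a=2: 2, a=3: 1, a=4: 2, a=5: 2; total 11.

11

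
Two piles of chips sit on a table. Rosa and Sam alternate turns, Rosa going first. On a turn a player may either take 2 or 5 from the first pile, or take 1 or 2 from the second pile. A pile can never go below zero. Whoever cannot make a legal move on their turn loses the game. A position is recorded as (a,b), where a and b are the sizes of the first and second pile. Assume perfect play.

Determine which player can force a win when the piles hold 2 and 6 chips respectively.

Rosa wins.

Compute win/loss labels from the base case upward. A position with no move is L. Any other position is W if it can reach an L in one move, else L.
No move ever increases a pile, so every position that can arise here has a ≤ 2 and b ≤ 6; it is enough to label the cells with 0 ≤ a ≤ 2 and 0 ≤ b ≤ 6.
Every move lowers a or b (never raises either), so fill the grid row by row in increasing a, and left to right within a row: each cell's successors are then already labelled.
      b=0  b=1  b=2  b=3  b=4  b=5  b=6
a=0:    L    W    W    L    W    W    L
a=1:    L    W    W    L    W    W    L
a=2:    W    L    W    W    L    W    W
Cells with no legal move (terminal, hence L): (0,0), (1,0).
The remaining L cells, each justified by listing all of its moves:
(0,3): only reaches (0,2)(W), (0,1)(W), all W → L
(0,6): only reaches (0,5)(W), (0,4)(W), all W → L
(1,3): only reaches (1,2)(W), (1,1)(W), all W → L
(1,6): only reaches (1,5)(W), (1,4)(W), all W → L
(2,1): only reaches (0,1)(W), (2,0)(W), all W → L
(2,4): only reaches (0,4)(W), (2,3)(W), (2,2)(W), all W → L
Every other cell has at least one move into one of the L cells above, so it is W.
From (2,6) Rosa can move to (0,6), reaching an L position.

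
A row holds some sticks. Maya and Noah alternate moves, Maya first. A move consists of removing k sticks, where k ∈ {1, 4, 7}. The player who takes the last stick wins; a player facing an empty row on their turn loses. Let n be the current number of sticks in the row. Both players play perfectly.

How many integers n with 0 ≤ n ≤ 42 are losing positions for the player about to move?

17

Compute win/loss labels from the base case upward. A position with no move is L. Any other position is W if it can reach an L in one move, else L.
n=0: no move → L
n=1: can move to 0, which is L ⇒ W
n=2: the only move is to 1(W), a W ⇒ L
n=3: can move to 2, which is L ⇒ W
n=4: can move to 0, which is L ⇒ W
n=5: moves to 4(W), 1(W); every one is W ⇒ L
n=6: can move to 5, which is L ⇒ W
n=7: can move to 0, which is L ⇒ W
n=8: moves to 7(W), 4(W), 1(W); every one is W ⇒ L
n=9: can move to 8, which is L ⇒ W
n=10: moves to 9(W), 6(W), 3(W); every one is W ⇒ L
n=11: can move to 10, which is L ⇒ W
n=12: can move to 8, which is L ⇒ W
n=13: moves to 12(W), 9(W), 6(W); every one is W ⇒ L
n=14: can move to 13, which is L ⇒ W
n=15: can move to 8, which is L ⇒ W
n=16: moves to 15(W), 12(W), 9(W); every one is W ⇒ L
n=17: can move to 16, which is L ⇒ W
n=18: moves to 17(W), 14(W), 11(W); every one is W ⇒ L
n=19: can move to 18, which is L ⇒ W
n=20: can move to 16, which is L ⇒ W
n=21: moves to 20(W), 17(W), 14(W); every one is W ⇒ L
n=22: can move to 21, which is L ⇒ W
n=23: can move to 16, which is L ⇒ W
n=24: moves to 23(W), 20(W), 17(W); every one is W ⇒ L
n=25: can move to 24, which is L ⇒ W
n=26: moves to 25(W), 22(W), 19(W); every one is W ⇒ L
n=27: can move to 26, which is L ⇒ W
n=28: can move to 24, which is L ⇒ W
n=29: moves to 28(W), 25(W), 22(W); every one is W ⇒ L
n=30: can move to 29, which is L ⇒ W
n=31: can move to 24, which is L ⇒ W
n=32: moves to 31(W), 28(W), 25(W); every one is W ⇒ L
n=33: can move to 32, which is L ⇒ W
n=34: moves to 33(W), 30(W), 27(W); every one is W ⇒ L
n=35: can move to 34, which is L ⇒ W
n=36: can move to 32, which is L ⇒ W
n=37: moves to 36(W), 33(W), 30(W); every one is W ⇒ L
n=38: can move to 37, which is L ⇒ W
n=39: can move to 32, which is L ⇒ W
n=40: moves to 39(W), 36(W), 33(W); every one is W ⇒ L
n=41: can move to 40, which is L ⇒ W
n=42: moves to 41(W), 38(W), 35(W); every one is W ⇒ L
L entries with 0 ≤ n ≤ 42: n = 0, 2, 5, 8, 10, 13, 16, 18, 21, 24, 26, 29, 32, 34, 37, 40, 42; that makes 17.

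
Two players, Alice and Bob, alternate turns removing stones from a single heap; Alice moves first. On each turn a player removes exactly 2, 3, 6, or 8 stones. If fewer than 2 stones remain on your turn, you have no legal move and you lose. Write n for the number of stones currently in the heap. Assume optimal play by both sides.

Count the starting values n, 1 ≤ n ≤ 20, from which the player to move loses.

Positions with no move are L. A position that does have a move is losing for the player to move precisely when every available move leads to a winning position for the opponent. Fill in the labels:
n=0: no move → L
n=1: no move → L
n=2: W (go to 0, an L position)
n=3: W (go to 1, an L position)
n=4: W (go to 1, an L position)
n=5: L (options 3(W), 2(W) are all W)
n=6: W (go to 0, an L position)
n=7: W (go to 5, an L position)
n=8: W (go to 5, an L position)
n=9: W (go to 1, an L position)
n=10: L (options 8(W), 7(W), 4(W), 2(W) are all W)
n=11: W (go to 5, an L position)
n=12: W (go to 10, an L position)
n=13: W (go to 10, an L position)
n=14: L (options 12(W), 11(W), 8(W), 6(W) are all W)
n=15: L (options 13(W), 12(W), 9(W), 7(W) are all W)
n=16: W (go to 14, an L position)
n=17: W (go to 15, an L position)
n=18: W (go to 15, an L position)
n=19: L (options 17(W), 16(W), 13(W), 11(W) are all W)
n=20: W (go to 14, an L position)
L entries with 1 ≤ n ≤ 20 (n=0 is outside the asked range and is not counted): n = 1, 5, 10, 14, 15, 19; that makes 6.

6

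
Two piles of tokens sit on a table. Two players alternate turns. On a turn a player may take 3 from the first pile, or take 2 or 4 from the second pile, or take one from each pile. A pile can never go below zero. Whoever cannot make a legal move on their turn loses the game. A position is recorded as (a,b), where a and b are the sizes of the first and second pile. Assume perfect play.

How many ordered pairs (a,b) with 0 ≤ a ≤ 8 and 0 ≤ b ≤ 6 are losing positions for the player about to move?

24

Positions with no move are L. A position that does have a move is losing for the player to move precisely when every available move leads to a winning position for the opponent. Fill in the labels:
Every move lowers a or b (never raises either), so fill the grid row by row in increasing a, and left to right within a row: each cell's successors are then already labelled.
      b=0  b=1  b=2  b=3  b=4  b=5  b=6
a=0:    L    L    W    W    W    W    L
a=1:    L    W    W    L    W    W    L
a=2:    L    W    W    L    W    W    L
a=3:    W    W    L    L    W    W    W
a=4:    W    L    L    W    W    W    W
a=5:    W    L    W    W    L    W    W
a=6:    L    L    W    W    W    W    L
a=7:    L    W    W    L    W    W    L
a=8:    L    W    W    L    W    W    L
Cells with no legal move (terminal, hence L): (0,0), (0,1), (1,0), (2,0).
The remaining L cells, each justified by listing all of its moves:
(0,6): moves to (0,4)(W), (0,2)(W); every one is W ⇒ L
(1,3): moves to (1,1)(W), (0,2)(W); every one is W ⇒ L
(1,6): moves to (1,4)(W), (1,2)(W), (0,5)(W); every one is W ⇒ L
(2,3): moves to (2,1)(W), (1,2)(W); every one is W ⇒ L
(2,6): moves to (2,4)(W), (2,2)(W), (1,5)(W); every one is W ⇒ L
(3,2): moves to (0,2)(W), (3,0)(W), (2,1)(W); every one is W ⇒ L
(3,3): moves to (0,3)(W), (3,1)(W), (2,2)(W); every one is W ⇒ L
(4,1): moves to (1,1)(W), (3,0)(W); every one is W ⇒ L
(4,2): moves to (1,2)(W), (4,0)(W), (3,1)(W); every one is W ⇒ L
(5,1): moves to (2,1)(W), (4,0)(W); every one is W ⇒ L
(5,4): moves to (2,4)(W), (5,2)(W), (5,0)(W), (4,3)(W); every one is W ⇒ L
(6,0): the only move is to (3,0)(W), a W ⇒ L
(6,1): moves to (3,1)(W), (5,0)(W); every one is W ⇒ L
(6,6): moves to (3,6)(W), (6,4)(W), (6,2)(W), (5,5)(W); every one is W ⇒ L
(7,0): the only move is to (4,0)(W), a W ⇒ L
(7,3): moves to (4,3)(W), (7,1)(W), (6,2)(W); every one is W ⇒ L
(7,6): moves to (4,6)(W), (7,4)(W), (7,2)(W), (6,5)(W); every one is W ⇒ L
(8,0): the only move is to (5,0)(W), a W ⇒ L
(8,3): moves to (5,3)(W), (8,1)(W), (7,2)(W); every one is W ⇒ L
(8,6): moves to (5,6)(W), (8,4)(W), (8,2)(W), (7,5)(W); every one is W ⇒ L
Every other cell has at least one move into one of the L cells above, so it is W.
L cells per row: a=0: 3, a=1: 3, a=2: 3, a=3: 2, a=4: 2, a=5: 2, a=6: 3, a=7: 3, a=8: 3; total 24.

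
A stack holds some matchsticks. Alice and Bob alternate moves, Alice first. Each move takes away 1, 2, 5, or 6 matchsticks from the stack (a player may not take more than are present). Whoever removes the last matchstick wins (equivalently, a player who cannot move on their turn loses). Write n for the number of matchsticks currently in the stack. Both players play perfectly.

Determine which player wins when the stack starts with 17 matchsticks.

Bob wins.

Use the standard recursion: the mover loses at a terminal position; elsewhere, the mover wins exactly when some move hands the opponent an L position.
n=0: no move → L
n=1: →0(L), so W
n=2: →0(L), so W
n=3: →2(W), 1(W) — all W, so L
n=4: →3(L), so W
n=5: →3(L), so W
n=6: →0(L), so W
n=7: →6(W), 5(W), 2(W), 1(W) — all W, so L
n=8: →7(L), so W
n=9: →7(L), so W
n=10: →9(W), 8(W), 5(W), 4(W) — all W, so L
n=11: →10(L), so W
n=12: →10(L), so W
n=13: →7(L), so W
n=14: →13(W), 12(W), 9(W), 8(W) — all W, so L
n=15: →14(L), so W
n=16: →14(L), so W
n=17: →16(W), 15(W), 12(W), 11(W) — all W, so L
Every move from 17 reaches a W position, so the mover loses.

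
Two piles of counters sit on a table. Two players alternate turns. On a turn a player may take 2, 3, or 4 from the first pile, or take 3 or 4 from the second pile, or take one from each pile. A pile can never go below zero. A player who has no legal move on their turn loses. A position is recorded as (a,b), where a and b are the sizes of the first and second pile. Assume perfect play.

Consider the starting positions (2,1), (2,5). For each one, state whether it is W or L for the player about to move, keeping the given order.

(2,1): W, (2,5): L

Use the standard recursion: the mover loses at a terminal position; elsewhere, the mover wins exactly when some move hands the opponent an L position.
No move ever increases a pile, so every position that can arise here has a ≤ 2 and b ≤ 5; it is enough to label the cells with 0 ≤ a ≤ 2 and 0 ≤ b ≤ 5.
Every move lowers a or b (never raises either), so fill the grid row by row in increasing a, and left to right within a row: each cell's successors are then already labelled.
      b=0  b=1  b=2  b=3  b=4  b=5
a=0:    L    L    L    W    W    W
a=1:    L    W    W    W    W    L
a=2:    W    W    W    L    L    L
Cells with no legal move (terminal, hence L): (0,0), (0,1), (0,2), (1,0).
The remaining L cells, each justified by listing all of its moves:
(1,5): moves to (1,2)(W), (1,1)(W), (0,4)(W); every one is W ⇒ L
(2,3): moves to (0,3)(W), (2,0)(W), (1,2)(W); every one is W ⇒ L
(2,4): moves to (0,4)(W), (2,1)(W), (2,0)(W), (1,3)(W); every one is W ⇒ L
(2,5): moves to (0,5)(W), (2,2)(W), (2,1)(W), (1,4)(W); every one is W ⇒ L
Every other cell has at least one move into one of the L cells above, so it is W.
(2,1): the move to (0,1) reaches an L cell, so W
(2,5): one of the L cells justified above, so L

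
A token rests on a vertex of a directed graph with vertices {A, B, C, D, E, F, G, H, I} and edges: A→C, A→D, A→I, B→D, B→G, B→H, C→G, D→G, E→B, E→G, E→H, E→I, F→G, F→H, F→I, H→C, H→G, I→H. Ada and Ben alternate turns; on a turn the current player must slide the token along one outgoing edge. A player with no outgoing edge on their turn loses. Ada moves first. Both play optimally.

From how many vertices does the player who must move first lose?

Use the standard recursion: the mover loses at a terminal position; elsewhere, the mover wins exactly when some move hands the opponent an L position.
Every edge goes from a vertex to one that appears earlier in the order G, D, C, H, I, B, F, A, E, so processing vertices in that order labels each vertex after all of its successors.
G: no outgoing edge → L
D: →G(L), so W
C: →G(L), so W
H: →G(L), so W
I: →H(W) only, which is W, so L
B: →G(L), so W
F: →I(L), so W
A: →I(L), so W
E: →I(L), so W
The L vertices are G, I; that is 2 in all.

2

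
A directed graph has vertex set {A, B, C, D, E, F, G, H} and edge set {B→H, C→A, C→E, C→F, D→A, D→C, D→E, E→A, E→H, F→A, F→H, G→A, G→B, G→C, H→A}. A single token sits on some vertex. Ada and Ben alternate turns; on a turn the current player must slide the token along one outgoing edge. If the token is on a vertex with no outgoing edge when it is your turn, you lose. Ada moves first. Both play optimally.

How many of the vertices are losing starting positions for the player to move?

2

Work bottom-up. With no move the player to move loses. Otherwise the position is W if at least one move leads to an L position for the opponent, and L if every move leads to a W.
Every edge goes from a vertex to one that appears earlier in the order A, H, E, B, F, C, D, G, so processing vertices in that order labels each vertex after all of its successors.
A: no outgoing edge → L
H: can move to A, which is L ⇒ W
E: can move to A, which is L ⇒ W
B: the only move is to H(W), a W ⇒ L
F: can move to A, which is L ⇒ W
C: can move to A, which is L ⇒ W
D: can move to A, which is L ⇒ W
G: can move to B, which is L ⇒ W
The L vertices are A, B; that is 2 in all.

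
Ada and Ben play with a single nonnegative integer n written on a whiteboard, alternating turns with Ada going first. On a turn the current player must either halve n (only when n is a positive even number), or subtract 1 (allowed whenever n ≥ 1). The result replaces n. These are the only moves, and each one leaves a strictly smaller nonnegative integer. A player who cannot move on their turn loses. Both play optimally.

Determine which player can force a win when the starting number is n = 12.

Classify positions by backward induction: terminal positions (no move available) are L. From any other position, the mover wins iff some move reaches an L.
n=0: no move → L
n=1: W (go to 0, an L position)
n=2: L (sole option 1(W) is W)
n=3: W (go to 2, an L position)
n=4: W (go to 2, an L position)
n=5: L (sole option 4(W) is W)
n=6: W (go to 5, an L position)
n=7: L (sole option 6(W) is W)
n=8: W (go to 7, an L position)
n=9: L (sole option 8(W) is W)
n=10: W (go to 5, an L position)
n=11: L (sole option 10(W) is W)
n=12: W (go to 11, an L position)
From 12 Ada can move to 11, reaching an L position.

Ada wins.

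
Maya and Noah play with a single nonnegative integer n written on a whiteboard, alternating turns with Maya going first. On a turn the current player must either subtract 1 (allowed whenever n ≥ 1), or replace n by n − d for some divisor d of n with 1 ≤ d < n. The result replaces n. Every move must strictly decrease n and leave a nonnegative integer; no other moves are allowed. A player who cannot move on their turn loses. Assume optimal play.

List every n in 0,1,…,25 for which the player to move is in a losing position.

0, 2, 5, 7, 9, 11, 13, 15, 17, 19, 21, 23, 25

Label each position W (a win for the player to move) or L (a loss). A position with no legal move is L; any other position is W exactly when some move reaches an L, and L when every move reaches a W.
n=0: no move → L
n=1: →0(L), so W
n=2: →1(W) only, which is W, so L
n=3: →2(L), so W
n=4: →2(L), so W
n=5: →4(W) only, which is W, so L
n=6: →5(L), so W
n=7: →6(W) only, which is W, so L
n=8: →7(L), so W
n=9: →6(W), 8(W) — all W, so L
n=10: →5(L), so W
n=11: →10(W) only, which is W, so L
n=12: →9(L), so W
n=13: →12(W) only, which is W, so L
n=14: →7(L), so W
n=15: →10(W), 12(W), 14(W) — all W, so L
n=16: →15(L), so W
n=17: →16(W) only, which is W, so L
n=18: →9(L), so W
n=19: →18(W) only, which is W, so L
n=20: →15(L), so W
n=21: →14(W), 18(W), 20(W) — all W, so L
n=22: →11(L), so W
n=23: →22(W) only, which is W, so L
n=24: →21(L), so W
n=25: →20(W), 24(W) — all W, so L
The losing starting values of n are exactly the entries labelled L in this table (13 of them).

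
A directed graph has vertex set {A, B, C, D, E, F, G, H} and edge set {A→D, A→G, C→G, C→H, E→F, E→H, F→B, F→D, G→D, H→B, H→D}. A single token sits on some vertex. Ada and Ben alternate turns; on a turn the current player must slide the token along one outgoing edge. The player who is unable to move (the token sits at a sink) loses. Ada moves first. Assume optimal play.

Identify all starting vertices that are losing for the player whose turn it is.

B, C, D, E

Compute win/loss labels from the base case upward. A position with no move is L. Any other position is W if it can reach an L in one move, else L.
Every edge goes from a vertex to one that appears earlier in the order B, D, H, G, C, F, A, E, so processing vertices in that order labels each vertex after all of its successors.
B: no outgoing edge → L
D: no outgoing edge → L
H: reaches L-position D → W
G: reaches L-position D → W
C: only reaches G(W), H(W), all W → L
F: reaches L-position D → W
A: reaches L-position D → W
E: only reaches F(W), H(W), all W → L
Reading off the rows marked L gives the requested list; there are 4 such vertices.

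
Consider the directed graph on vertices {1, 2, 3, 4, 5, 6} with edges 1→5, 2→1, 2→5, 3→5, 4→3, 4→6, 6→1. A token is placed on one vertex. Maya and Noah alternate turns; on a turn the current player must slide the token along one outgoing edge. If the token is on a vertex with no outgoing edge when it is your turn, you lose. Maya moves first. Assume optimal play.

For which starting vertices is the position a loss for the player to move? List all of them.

Label each position W (a win for the player to move) or L (a loss). A position with no legal move is L; any other position is W exactly when some move reaches an L, and L when every move reaches a W.
Every edge goes from a vertex to one that appears earlier in the order 5, 1, 3, 6, 2, 4, so processing vertices in that order labels each vertex after all of its successors.
5: no outgoing edge → L
1: can move to 5, which is L ⇒ W
3: can move to 5, which is L ⇒ W
6: the only move is to 1(W), a W ⇒ L
2: can move to 5, which is L ⇒ W
4: can move to 6, which is L ⇒ W
The losing starting vertices are exactly the entries labelled L in this table (2 of them).

5, 6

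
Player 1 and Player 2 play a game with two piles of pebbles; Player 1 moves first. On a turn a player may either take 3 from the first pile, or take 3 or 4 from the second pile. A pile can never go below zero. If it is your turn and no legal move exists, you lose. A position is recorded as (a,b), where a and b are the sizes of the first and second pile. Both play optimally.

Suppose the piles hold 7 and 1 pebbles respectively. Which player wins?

Classify positions by backward induction: terminal positions (no move available) are L. From any other position, the mover wins iff some move reaches an L.
No move ever increases a pile, so every position that can arise here has a ≤ 7 and b ≤ 1; it is enough to label the cells with 0 ≤ a ≤ 7 and 0 ≤ b ≤ 1.
Every move lowers a or b (never raises either), so fill the grid row by row in increasing a, and left to right within a row: each cell's successors are then already labelled.
      b=0  b=1
a=0:    L    L
a=1:    L    L
a=2:    L    L
a=3:    W    W
a=4:    W    W
a=5:    W    W
a=6:    L    L
a=7:    L    L
Cells with no legal move (terminal, hence L): (0,0), (0,1), (1,0), (1,1), (2,0), (2,1).
The remaining L cells, each justified by listing all of its moves:
(6,0): →(3,0)(W) only, which is W, so L
(6,1): →(3,1)(W) only, which is W, so L
(7,0): →(4,0)(W) only, which is W, so L
(7,1): →(4,1)(W) only, which is W, so L
Every other cell has at least one move into one of the L cells above, so it is W.
The starting position (7,1) is L: whatever Player 1 does, the opponent receives a W position.

Player 2 wins.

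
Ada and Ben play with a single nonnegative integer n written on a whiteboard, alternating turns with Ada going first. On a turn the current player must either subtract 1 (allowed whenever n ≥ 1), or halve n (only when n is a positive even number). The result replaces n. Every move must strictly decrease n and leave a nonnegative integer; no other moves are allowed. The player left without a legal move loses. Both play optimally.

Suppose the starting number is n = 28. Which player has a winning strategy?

Ada wins.

Compute win/loss labels from the base case upward. A position with no move is L. Any other position is W if it can reach an L in one move, else L.
n=0: no move → L
n=1: reaches L-position 0 → W
n=2: only reaches 1(W), which is W → L
n=3: reaches L-position 2 → W
n=4: reaches L-position 2 → W
n=5: only reaches 4(W), which is W → L
n=6: reaches L-position 5 → W
n=7: only reaches 6(W), which is W → L
n=8: reaches L-position 7 → W
n=9: only reaches 8(W), which is W → L
n=10: reaches L-position 5 → W
n=11: only reaches 10(W), which is W → L
n=12: reaches L-position 11 → W
n=13: only reaches 12(W), which is W → L
n=14: reaches L-position 7 → W
n=15: only reaches 14(W), which is W → L
n=16: reaches L-position 15 → W
n=17: only reaches 16(W), which is W → L
n=18: reaches L-position 9 → W
n=19: only reaches 18(W), which is W → L
n=20: reaches L-position 19 → W
n=21: only reaches 20(W), which is W → L
n=22: reaches L-position 11 → W
n=23: only reaches 22(W), which is W → L
n=24: reaches L-position 23 → W
n=25: only reaches 24(W), which is W → L
n=26: reaches L-position 13 → W
n=27: only reaches 26(W), which is W → L
n=28: reaches L-position 27 → W
From 28 Ada can move to 27, reaching an L position.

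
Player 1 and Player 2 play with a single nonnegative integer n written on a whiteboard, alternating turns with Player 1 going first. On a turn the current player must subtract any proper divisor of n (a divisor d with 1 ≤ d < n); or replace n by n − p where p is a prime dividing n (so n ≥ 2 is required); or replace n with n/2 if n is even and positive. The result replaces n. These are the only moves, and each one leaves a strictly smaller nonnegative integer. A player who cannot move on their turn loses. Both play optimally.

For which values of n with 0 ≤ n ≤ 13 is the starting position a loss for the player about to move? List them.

0, 1, 4, 9

Compute win/loss labels from the base case upward. A position with no move is L. Any other position is W if it can reach an L in one move, else L.
n=0: no move → L
n=1: no move → L
n=2: can move to 0, which is L ⇒ W
n=3: can move to 0, which is L ⇒ W
n=4: moves to 2(W), 3(W); every one is W ⇒ L
n=5: can move to 0, which is L ⇒ W
n=6: can move to 4, which is L ⇒ W
n=7: can move to 0, which is L ⇒ W
n=8: can move to 4, which is L ⇒ W
n=9: moves to 6(W), 8(W); every one is W ⇒ L
n=10: can move to 9, which is L ⇒ W
n=11: can move to 0, which is L ⇒ W
n=12: can move to 9, which is L ⇒ W
n=13: can move to 0, which is L ⇒ W
The losing starting values of n are exactly the entries labelled L in this table (4 of them).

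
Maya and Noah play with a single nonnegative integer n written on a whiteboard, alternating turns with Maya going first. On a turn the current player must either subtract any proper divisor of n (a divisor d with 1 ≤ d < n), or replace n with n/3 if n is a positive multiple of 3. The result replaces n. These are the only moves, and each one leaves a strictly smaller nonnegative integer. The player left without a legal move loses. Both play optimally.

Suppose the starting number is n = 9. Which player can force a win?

Build the W/L table. Terminal = L. A non-terminal position is W if it has a move to some L; otherwise it is L.
n=0: no move → L
n=1: no move → L
n=2: can move to 1, which is L ⇒ W
n=3: can move to 1, which is L ⇒ W
n=4: moves to 2(W), 3(W); every one is W ⇒ L
n=5: can move to 4, which is L ⇒ W
n=6: can move to 4, which is L ⇒ W
n=7: the only move is to 6(W), a W ⇒ L
n=8: can move to 4, which is L ⇒ W
n=9: moves to 3(W), 6(W), 8(W); every one is W ⇒ L
Every move from 9 reaches a W position, so the mover loses.

Noah wins.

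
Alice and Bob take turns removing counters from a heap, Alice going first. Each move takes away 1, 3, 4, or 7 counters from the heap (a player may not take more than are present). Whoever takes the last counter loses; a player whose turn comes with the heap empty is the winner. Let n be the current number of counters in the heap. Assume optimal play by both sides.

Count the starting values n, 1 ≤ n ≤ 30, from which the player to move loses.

Use the standard recursion: the mover wins at a terminal position; elsewhere, the mover wins exactly when some move hands the opponent an L position.
n=0: no move; the opponent has just taken the last counter and therefore loses → W
n=1: the only move is to 0(W), a W ⇒ L
n=2: can move to 1, which is L ⇒ W
n=3: moves to 2(W), 0(W); every one is W ⇒ L
n=4: can move to 3, which is L ⇒ W
n=5: can move to 1, which is L ⇒ W
n=6: can move to 3, which is L ⇒ W
n=7: can move to 3, which is L ⇒ W
n=8: can move to 1, which is L ⇒ W
n=9: moves to 8(W), 6(W), 5(W), 2(W); every one is W ⇒ L
n=10: can move to 9, which is L ⇒ W
n=11: moves to 10(W), 8(W), 7(W), 4(W); every one is W ⇒ L
n=12: can move to 11, which is L ⇒ W
n=13: can move to 9, which is L ⇒ W
n=14: can move to 11, which is L ⇒ W
n=15: can move to 11, which is L ⇒ W
n=16: can move to 9, which is L ⇒ W
n=17: moves to 16(W), 14(W), 13(W), 10(W); every one is W ⇒ L
n=18: can move to 17, which is L ⇒ W
n=19: moves to 18(W), 16(W), 15(W), 12(W); every one is W ⇒ L
n=20: can move to 19, which is L ⇒ W
n=21: can move to 17, which is L ⇒ W
n=22: can move to 19, which is L ⇒ W
n=23: can move to 19, which is L ⇒ W
n=24: can move to 17, which is L ⇒ W
n=25: moves to 24(W), 22(W), 21(W), 18(W); every one is W ⇒ L
n=26: can move to 25, which is L ⇒ W
n=27: moves to 26(W), 24(W), 23(W), 20(W); every one is W ⇒ L
n=28: can move to 27, which is L ⇒ W
n=29: can move to 25, which is L ⇒ W
n=30: can move to 27, which is L ⇒ W
L entries with 1 ≤ n ≤ 30 (the range starts at n=1): n = 1, 3, 9, 11, 17, 19, 25, 27; that makes 8.

8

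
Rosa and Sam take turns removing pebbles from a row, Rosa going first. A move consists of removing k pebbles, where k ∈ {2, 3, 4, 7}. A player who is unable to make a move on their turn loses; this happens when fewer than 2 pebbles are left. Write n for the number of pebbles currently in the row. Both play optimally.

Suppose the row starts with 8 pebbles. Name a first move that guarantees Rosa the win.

Remove 2, leaving 6.

Positions with no move are L. A position that does have a move is losing for the player to move precisely when every available move leads to a winning position for the opponent. Fill in the labels:
n=0: no move → L
n=1: no move → L
n=2: reaches L-position 0 → W
n=3: reaches L-position 1 → W
n=4: reaches L-position 1 → W
n=5: reaches L-position 1 → W
n=6: only reaches 4(W), 3(W), 2(W), all W → L
n=7: reaches L-position 0 → W
n=8: reaches L-position 6 → W
From 8, the L positions reachable in one move are: 6, 1. Any move reaching one of these is winning.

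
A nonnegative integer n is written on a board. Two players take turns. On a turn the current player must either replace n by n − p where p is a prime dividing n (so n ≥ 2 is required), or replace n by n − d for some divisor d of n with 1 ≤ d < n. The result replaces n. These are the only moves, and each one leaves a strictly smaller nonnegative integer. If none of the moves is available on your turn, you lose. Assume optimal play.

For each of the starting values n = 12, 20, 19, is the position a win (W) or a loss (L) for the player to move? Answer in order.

Classify positions by backward induction: terminal positions (no move available) are L. From any other position, the mover wins iff some move reaches an L.
n=0: no move → L
n=1: no move → L
n=2: →0(L), so W
n=3: →0(L), so W
n=4: →2(W), 3(W) — all W, so L
n=5: →0(L), so W
n=6: →4(L), so W
n=7: →0(L), so W
n=8: →4(L), so W
n=9: →6(W), 8(W) — all W, so L
n=10: →9(L), so W
n=11: →0(L), so W
n=12: →9(L), so W
n=13: →0(L), so W
n=14: →7(W), 12(W), 13(W) — all W, so L
n=15: →14(L), so W
n=16: →14(L), so W
n=17: →0(L), so W
n=18: →9(L), so W
n=19: →0(L), so W
n=20: →10(W), 15(W), 16(W), 18(W), 19(W) — all W, so L

12: W, 20: L, 19: W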